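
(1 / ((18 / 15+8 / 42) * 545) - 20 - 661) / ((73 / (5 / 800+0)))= -10837413 / 185875520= -0.06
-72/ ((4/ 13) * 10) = -117/ 5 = -23.40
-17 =-17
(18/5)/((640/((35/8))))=63/2560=0.02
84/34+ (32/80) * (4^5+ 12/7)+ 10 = 50308/119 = 422.76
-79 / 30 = -2.63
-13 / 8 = -1.62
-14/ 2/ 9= -7/ 9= -0.78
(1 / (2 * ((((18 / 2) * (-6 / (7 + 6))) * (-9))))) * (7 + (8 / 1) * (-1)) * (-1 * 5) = 65 / 972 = 0.07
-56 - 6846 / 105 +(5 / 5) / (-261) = -158171 / 1305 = -121.20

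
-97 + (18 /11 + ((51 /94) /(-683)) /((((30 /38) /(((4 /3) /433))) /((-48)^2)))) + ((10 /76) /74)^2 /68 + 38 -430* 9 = -3927.37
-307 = -307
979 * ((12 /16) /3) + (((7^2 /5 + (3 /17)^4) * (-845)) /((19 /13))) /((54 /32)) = -533552762605 /171385092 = -3113.18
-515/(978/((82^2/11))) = -1731430/5379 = -321.89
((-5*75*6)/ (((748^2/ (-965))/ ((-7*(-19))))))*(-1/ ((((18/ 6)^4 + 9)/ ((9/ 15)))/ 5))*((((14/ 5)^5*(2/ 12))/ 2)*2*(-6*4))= 10354053192/ 874225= 11843.69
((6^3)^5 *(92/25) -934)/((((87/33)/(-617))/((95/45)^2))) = -105984323967208567694/58725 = -1804756474537395.79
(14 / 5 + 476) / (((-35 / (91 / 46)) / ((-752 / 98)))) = 835848 / 4025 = 207.66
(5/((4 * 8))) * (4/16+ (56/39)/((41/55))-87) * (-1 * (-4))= -2712665/51168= -53.01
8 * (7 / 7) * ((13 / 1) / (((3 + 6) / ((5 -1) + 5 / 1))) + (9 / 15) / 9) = 1568 / 15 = 104.53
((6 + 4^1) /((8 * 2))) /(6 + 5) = 5 /88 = 0.06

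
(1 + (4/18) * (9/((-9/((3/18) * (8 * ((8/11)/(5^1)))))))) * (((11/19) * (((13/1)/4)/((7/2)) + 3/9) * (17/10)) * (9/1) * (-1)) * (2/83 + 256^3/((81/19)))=-2419593589165991/57481650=-42093321.77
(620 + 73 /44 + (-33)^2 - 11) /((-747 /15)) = -373925 /10956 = -34.13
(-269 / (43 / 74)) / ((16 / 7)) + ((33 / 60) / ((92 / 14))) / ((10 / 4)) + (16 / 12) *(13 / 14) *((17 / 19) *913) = 63839771803 / 78922200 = 808.89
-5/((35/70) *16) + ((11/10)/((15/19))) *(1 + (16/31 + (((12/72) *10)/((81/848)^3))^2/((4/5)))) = 301157170363753327610443/47278704406919400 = 6369827.05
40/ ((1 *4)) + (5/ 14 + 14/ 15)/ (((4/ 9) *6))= 5871/ 560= 10.48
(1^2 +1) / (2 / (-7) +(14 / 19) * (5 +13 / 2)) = 266 / 1089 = 0.24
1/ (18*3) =1/ 54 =0.02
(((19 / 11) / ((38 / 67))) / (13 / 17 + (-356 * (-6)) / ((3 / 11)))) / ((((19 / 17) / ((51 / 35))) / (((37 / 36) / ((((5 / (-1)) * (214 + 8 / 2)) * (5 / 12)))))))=-12179327 / 10617073659500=-0.00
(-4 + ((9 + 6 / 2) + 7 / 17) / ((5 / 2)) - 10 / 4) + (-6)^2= 5859 / 170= 34.46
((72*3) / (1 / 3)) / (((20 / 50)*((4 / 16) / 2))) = 12960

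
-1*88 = -88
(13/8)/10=13/80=0.16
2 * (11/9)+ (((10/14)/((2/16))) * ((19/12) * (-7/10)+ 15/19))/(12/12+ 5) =5125/2394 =2.14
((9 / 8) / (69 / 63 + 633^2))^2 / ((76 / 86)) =1536003 / 172194539103131648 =0.00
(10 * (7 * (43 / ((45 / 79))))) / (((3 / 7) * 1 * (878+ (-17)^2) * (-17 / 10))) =-3329060 / 535653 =-6.21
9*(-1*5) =-45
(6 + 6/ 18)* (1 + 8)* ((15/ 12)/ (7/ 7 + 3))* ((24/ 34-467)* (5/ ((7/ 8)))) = -11295975/ 238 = -47462.08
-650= -650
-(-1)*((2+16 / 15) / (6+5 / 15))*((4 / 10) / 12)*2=46 / 1425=0.03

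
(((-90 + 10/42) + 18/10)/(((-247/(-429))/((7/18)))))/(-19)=50798/16245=3.13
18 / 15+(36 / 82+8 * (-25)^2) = 1025336 / 205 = 5001.64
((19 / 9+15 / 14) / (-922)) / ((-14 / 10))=2005 / 813204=0.00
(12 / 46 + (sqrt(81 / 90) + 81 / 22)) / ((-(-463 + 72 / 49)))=147*sqrt(10) / 226150 + 19551 / 2288638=0.01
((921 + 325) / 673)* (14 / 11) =17444 / 7403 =2.36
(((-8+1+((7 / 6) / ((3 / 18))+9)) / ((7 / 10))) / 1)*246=22140 / 7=3162.86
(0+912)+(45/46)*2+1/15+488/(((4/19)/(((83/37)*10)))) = 675426806/12765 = 52912.40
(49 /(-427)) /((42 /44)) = -22 /183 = -0.12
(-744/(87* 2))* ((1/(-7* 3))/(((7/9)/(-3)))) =-1116/1421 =-0.79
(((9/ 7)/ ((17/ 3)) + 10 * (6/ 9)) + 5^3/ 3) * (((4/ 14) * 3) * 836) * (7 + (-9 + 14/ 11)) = -21080576/ 833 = -25306.81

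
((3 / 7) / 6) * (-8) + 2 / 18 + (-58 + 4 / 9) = -3655 / 63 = -58.02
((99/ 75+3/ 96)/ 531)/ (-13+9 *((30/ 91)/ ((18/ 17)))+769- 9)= 98371/ 28984953600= 0.00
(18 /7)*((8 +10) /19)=324 /133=2.44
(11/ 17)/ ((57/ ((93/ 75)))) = 341/ 24225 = 0.01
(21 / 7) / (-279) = -1 / 93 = -0.01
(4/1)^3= 64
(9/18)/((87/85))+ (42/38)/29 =1741/3306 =0.53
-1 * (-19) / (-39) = -19 / 39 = -0.49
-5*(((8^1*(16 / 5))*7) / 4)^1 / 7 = -32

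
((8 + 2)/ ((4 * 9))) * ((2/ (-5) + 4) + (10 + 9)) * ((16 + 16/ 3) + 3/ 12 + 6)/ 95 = 37403/ 20520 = 1.82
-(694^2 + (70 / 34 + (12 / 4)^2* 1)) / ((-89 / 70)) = 6440000 / 17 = 378823.53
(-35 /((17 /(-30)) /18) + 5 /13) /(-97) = -11.47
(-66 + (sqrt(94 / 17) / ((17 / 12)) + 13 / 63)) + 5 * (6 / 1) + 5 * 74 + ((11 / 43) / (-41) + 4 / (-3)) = 12 * sqrt(1598) / 289 + 36971180 / 111069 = 334.53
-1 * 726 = -726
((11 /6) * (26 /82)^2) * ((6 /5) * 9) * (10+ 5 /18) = 68783 /3362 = 20.46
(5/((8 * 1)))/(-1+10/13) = -65/24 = -2.71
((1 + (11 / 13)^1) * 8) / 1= 192 / 13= 14.77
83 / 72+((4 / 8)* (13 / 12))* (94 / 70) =2369 / 1260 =1.88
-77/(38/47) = -3619/38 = -95.24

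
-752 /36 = -188 /9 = -20.89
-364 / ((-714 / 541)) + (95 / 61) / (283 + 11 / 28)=453904798 / 1645719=275.81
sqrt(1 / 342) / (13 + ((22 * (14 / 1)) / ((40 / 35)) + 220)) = sqrt(38) / 57285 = 0.00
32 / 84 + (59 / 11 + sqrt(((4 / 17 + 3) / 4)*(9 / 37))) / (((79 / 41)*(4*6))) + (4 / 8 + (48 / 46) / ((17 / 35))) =41*sqrt(34595) / 795056 + 59847125 / 19027624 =3.15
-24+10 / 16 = -187 / 8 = -23.38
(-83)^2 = 6889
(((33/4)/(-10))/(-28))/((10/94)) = 1551/5600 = 0.28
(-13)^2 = 169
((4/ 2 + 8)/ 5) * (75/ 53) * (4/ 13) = 600/ 689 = 0.87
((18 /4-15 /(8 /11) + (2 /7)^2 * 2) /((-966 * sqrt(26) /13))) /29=0.00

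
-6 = -6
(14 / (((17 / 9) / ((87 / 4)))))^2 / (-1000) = -30041361 / 1156000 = -25.99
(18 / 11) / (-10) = -9 / 55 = -0.16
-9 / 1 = -9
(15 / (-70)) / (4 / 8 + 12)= -3 / 175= -0.02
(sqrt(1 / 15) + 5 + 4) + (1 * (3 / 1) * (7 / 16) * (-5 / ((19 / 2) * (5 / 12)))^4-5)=sqrt(15) / 15 + 956740 / 130321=7.60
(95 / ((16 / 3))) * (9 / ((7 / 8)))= 2565 / 14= 183.21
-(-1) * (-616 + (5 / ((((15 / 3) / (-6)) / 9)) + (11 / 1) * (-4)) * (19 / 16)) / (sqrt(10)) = -5859 * sqrt(10) / 80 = -231.60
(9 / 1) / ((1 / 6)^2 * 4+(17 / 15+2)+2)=1.72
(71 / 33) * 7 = 497 / 33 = 15.06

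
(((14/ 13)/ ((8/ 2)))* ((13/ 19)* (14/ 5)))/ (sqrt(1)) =49/ 95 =0.52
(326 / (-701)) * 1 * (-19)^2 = -117686 / 701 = -167.88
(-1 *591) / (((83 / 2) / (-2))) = 2364 / 83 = 28.48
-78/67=-1.16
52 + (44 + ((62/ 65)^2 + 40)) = 578444/ 4225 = 136.91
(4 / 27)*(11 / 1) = 44 / 27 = 1.63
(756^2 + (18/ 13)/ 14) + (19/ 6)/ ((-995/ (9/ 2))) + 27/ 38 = 3932984732577/ 6881420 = 571536.80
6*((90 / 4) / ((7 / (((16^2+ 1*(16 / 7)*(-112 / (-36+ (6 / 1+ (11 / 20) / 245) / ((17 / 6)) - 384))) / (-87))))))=-22331413760 / 392574189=-56.88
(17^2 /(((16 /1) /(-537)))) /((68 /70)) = -319515 /32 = -9984.84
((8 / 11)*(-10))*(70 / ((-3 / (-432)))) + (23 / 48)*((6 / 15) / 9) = -870911747 / 11880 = -73309.07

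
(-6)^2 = 36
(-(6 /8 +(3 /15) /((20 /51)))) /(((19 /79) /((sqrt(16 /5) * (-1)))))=9954 * sqrt(5) /2375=9.37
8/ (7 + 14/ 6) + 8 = 62/ 7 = 8.86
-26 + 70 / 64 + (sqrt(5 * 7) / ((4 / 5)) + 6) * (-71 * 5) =-1775 * sqrt(35) / 4 - 68957 / 32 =-4780.17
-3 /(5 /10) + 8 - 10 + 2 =-6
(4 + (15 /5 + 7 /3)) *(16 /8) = 56 /3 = 18.67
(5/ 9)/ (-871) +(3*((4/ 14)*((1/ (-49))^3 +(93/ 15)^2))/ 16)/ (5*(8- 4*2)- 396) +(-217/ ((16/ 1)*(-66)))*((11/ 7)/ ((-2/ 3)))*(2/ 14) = -8525512420339/ 113621262955200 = -0.08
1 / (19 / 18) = 18 / 19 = 0.95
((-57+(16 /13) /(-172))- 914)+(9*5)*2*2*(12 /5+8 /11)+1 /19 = -47672356 /116831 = -408.05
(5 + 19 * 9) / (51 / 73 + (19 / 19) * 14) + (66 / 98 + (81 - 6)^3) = 22181586836 / 52577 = 421887.65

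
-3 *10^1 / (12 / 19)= -95 / 2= -47.50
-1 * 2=-2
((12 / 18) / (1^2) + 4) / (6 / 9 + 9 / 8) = 112 / 43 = 2.60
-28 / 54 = -14 / 27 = -0.52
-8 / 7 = -1.14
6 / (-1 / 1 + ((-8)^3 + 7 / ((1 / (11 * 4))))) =-6 / 205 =-0.03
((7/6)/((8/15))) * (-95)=-3325/16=-207.81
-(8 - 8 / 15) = -112 / 15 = -7.47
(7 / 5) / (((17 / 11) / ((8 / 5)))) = 616 / 425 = 1.45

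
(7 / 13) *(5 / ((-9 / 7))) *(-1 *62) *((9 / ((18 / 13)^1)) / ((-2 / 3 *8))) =-7595 / 48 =-158.23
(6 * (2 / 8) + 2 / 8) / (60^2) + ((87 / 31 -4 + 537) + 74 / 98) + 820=29672895433 / 21873600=1356.56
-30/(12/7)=-35/2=-17.50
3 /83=0.04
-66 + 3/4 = -261/4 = -65.25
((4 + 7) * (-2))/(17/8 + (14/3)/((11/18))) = -1936/859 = -2.25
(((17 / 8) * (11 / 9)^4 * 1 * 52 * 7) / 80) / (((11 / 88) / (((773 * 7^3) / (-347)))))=-6005299453153 / 45533340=-131887.96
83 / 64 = 1.30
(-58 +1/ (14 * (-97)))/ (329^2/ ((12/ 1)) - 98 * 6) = -1602/ 232897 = -0.01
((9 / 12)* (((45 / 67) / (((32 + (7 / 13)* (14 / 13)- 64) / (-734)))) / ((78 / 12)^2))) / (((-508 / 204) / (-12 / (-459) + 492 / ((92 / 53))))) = -366082133 / 11546713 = -31.70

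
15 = 15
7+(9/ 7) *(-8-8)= -95/ 7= -13.57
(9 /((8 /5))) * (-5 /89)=-225 /712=-0.32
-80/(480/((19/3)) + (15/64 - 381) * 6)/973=48640/1306693269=0.00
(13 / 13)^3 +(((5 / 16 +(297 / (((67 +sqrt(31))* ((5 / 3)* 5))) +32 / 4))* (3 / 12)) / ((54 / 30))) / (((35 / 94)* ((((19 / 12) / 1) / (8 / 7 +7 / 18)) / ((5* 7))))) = 24067158397 / 213449040- 99781* sqrt(31) / 988190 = 112.19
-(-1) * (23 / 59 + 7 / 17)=804 / 1003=0.80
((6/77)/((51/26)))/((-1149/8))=-416/1504041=-0.00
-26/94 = -13/47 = -0.28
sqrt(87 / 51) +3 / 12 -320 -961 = -5123 / 4 +sqrt(493) / 17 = -1279.44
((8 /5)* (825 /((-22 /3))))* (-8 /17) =1440 /17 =84.71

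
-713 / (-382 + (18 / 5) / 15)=17825 / 9544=1.87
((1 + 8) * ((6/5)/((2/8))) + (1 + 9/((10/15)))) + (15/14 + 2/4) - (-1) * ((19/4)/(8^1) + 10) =78249/1120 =69.87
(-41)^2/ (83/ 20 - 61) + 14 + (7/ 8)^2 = -1077215/ 72768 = -14.80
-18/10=-9/5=-1.80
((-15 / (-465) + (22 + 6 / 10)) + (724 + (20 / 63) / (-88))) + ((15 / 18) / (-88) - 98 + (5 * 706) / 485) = 655.90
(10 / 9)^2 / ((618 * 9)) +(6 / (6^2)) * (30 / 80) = 226061 / 3604176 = 0.06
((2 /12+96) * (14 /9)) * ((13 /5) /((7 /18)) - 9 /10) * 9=7789.50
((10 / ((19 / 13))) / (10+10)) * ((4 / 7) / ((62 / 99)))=1287 / 4123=0.31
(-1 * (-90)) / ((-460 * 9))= -1 / 46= -0.02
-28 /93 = -0.30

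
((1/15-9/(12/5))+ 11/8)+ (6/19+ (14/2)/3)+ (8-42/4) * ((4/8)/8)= 561/3040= 0.18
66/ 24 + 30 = 32.75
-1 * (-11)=11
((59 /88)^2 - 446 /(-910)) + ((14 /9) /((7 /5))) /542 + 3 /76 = 160204386907 /163283440320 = 0.98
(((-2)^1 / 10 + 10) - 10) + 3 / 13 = 2 / 65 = 0.03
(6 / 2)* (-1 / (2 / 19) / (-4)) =57 / 8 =7.12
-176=-176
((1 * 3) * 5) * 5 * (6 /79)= 5.70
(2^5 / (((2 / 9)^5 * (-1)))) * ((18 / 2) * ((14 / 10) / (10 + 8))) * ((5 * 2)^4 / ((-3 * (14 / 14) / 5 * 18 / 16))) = 612360000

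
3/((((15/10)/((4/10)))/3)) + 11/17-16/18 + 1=2416/765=3.16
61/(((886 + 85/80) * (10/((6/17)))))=976/402135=0.00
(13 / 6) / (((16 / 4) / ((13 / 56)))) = 169 / 1344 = 0.13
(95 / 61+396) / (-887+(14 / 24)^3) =-41905728 / 93475973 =-0.45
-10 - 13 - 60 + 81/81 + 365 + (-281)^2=79244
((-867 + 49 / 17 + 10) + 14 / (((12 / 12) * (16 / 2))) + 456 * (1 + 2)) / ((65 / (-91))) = -245441 / 340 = -721.89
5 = 5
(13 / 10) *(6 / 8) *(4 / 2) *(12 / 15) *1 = 39 / 25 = 1.56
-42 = -42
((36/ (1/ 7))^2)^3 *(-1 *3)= -768288795144192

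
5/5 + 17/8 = 25/8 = 3.12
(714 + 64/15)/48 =5387/360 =14.96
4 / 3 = 1.33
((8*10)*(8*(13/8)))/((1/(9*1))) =9360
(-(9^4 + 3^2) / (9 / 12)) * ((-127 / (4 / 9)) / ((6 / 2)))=834390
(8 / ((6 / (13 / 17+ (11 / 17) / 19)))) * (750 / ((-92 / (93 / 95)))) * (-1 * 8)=9597600 / 141151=68.00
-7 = -7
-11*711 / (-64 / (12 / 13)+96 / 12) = 23463 / 184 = 127.52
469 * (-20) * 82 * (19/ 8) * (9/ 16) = -1027549.69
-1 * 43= -43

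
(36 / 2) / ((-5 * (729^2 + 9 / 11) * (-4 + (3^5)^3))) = -11 / 23300466136550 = -0.00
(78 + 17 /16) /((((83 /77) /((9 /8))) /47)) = 41202315 /10624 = 3878.23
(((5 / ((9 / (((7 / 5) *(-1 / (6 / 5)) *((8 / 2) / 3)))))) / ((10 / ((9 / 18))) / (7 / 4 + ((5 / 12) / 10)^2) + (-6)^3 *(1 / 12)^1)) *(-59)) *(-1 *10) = 20835850 / 269001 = 77.46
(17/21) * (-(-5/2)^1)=85/42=2.02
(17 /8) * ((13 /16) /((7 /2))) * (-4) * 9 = -1989 /112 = -17.76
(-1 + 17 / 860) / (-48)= 281 / 13760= 0.02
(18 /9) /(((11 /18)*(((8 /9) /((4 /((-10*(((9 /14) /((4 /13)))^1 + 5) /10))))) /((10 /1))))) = -90720 /4367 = -20.77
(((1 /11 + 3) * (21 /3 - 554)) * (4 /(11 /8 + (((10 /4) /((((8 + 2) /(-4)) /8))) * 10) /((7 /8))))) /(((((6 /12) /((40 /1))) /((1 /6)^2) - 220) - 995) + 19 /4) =-20829760 /335556177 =-0.06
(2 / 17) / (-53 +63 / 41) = -0.00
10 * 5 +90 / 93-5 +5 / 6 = 8705 / 186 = 46.80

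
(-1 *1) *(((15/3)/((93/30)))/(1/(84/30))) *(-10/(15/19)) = 5320/93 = 57.20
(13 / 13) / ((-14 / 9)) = -9 / 14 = -0.64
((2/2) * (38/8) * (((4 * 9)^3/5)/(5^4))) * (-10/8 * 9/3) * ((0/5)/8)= 0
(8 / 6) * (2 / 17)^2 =16 / 867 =0.02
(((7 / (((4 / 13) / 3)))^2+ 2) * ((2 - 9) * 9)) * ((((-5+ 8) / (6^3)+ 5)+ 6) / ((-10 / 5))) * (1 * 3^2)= 3724992999 / 256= 14550753.90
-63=-63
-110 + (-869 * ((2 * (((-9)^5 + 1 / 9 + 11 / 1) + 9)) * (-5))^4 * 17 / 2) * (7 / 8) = -5148434915490801955197100721710 / 6561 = -784702776328425842889361500.00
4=4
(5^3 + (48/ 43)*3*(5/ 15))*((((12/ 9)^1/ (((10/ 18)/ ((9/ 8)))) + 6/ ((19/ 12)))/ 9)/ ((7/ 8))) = 2971804/ 28595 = 103.93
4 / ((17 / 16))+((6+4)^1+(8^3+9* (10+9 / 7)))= 74653 / 119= 627.34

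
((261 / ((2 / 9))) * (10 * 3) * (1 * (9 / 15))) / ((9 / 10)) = 23490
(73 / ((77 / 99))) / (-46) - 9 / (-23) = -531 / 322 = -1.65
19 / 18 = 1.06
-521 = -521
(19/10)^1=19/10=1.90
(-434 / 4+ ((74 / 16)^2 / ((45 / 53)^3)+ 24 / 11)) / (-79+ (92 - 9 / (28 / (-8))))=-32050096799 / 6992568000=-4.58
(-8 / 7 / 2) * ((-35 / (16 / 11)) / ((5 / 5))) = 55 / 4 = 13.75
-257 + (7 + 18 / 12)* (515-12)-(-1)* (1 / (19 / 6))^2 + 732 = 3429933 / 722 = 4750.60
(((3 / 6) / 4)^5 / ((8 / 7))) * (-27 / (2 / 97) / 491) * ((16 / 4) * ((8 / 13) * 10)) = -91665 / 52289536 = -0.00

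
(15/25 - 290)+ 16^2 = -167/5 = -33.40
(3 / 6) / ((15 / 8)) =4 / 15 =0.27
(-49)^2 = 2401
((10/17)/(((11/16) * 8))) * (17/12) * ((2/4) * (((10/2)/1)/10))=5/132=0.04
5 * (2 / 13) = 10 / 13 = 0.77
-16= -16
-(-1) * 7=7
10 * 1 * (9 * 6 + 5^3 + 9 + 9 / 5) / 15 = 1898 / 15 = 126.53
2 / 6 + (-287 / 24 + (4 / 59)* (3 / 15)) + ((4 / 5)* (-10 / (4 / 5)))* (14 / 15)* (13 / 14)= -143569 / 7080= -20.28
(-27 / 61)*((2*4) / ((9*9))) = -8 / 183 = -0.04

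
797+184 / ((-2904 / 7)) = 289150 / 363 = 796.56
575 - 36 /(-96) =4603 /8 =575.38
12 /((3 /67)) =268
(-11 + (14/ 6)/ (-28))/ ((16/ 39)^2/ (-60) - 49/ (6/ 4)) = 0.34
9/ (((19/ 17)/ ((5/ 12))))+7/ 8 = 4.23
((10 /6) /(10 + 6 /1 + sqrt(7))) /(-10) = -8 /747 + sqrt(7) /1494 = -0.01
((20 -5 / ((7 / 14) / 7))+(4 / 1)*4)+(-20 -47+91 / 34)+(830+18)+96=28753 / 34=845.68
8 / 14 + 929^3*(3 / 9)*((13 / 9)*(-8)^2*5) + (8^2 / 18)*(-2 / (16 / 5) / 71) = 1657665356816528 / 13419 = 123531213713.13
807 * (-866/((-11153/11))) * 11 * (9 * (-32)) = -24353942976/11153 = -2183622.61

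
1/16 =0.06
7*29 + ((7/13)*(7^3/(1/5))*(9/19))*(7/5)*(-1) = -101122/247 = -409.40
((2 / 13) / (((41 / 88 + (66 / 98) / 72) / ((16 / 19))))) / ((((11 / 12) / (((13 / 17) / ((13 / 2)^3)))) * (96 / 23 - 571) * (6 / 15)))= -0.00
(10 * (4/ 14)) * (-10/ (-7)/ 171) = 200/ 8379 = 0.02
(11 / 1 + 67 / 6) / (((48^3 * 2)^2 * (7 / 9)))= 19 / 32614907904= 0.00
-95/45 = -19/9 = -2.11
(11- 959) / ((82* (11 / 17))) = -8058 / 451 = -17.87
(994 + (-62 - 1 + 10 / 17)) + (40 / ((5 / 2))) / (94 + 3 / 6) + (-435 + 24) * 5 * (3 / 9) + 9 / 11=8750069 / 35343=247.58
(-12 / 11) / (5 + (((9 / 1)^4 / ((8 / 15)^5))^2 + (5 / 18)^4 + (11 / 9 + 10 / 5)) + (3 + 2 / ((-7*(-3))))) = -0.00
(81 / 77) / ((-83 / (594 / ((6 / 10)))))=-7290 / 581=-12.55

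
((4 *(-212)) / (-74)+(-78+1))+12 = -53.54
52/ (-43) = -52/ 43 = -1.21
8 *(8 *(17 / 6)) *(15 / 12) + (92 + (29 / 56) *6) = 27029 / 84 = 321.77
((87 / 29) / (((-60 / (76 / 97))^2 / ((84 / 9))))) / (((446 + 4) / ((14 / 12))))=17689 / 1428991875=0.00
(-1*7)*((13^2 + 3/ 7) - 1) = -1179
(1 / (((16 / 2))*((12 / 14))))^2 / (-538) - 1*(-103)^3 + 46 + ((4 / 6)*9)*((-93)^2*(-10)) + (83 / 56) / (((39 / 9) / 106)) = 573869.26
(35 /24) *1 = 35 /24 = 1.46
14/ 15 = 0.93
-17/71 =-0.24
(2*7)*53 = 742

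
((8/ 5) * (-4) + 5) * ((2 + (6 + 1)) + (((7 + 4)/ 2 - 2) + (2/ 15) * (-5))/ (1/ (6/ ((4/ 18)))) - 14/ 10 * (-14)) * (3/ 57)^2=-7357/ 18050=-0.41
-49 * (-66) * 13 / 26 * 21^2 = 713097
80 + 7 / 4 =327 / 4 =81.75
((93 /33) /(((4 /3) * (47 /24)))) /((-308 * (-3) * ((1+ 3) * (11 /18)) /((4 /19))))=837 /8320081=0.00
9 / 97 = 0.09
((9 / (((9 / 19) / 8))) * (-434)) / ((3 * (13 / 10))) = -659680 / 39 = -16914.87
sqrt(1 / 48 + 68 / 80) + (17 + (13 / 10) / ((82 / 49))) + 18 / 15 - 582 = -461679 / 820 + sqrt(3135) / 60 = -562.09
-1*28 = -28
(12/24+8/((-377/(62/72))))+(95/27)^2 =7069639/549666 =12.86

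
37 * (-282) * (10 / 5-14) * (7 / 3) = 292152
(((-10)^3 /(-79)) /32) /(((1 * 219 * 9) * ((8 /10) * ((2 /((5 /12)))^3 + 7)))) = 78125 /36620265456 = 0.00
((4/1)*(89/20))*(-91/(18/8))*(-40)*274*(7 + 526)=37849413056/9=4205490339.56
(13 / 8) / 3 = 0.54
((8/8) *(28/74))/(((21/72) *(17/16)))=1.22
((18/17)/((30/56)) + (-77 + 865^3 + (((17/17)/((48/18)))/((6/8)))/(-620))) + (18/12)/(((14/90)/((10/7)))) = 668520867189863/1032920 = 647214563.75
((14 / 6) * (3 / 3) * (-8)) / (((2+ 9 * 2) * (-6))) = 0.16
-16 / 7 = -2.29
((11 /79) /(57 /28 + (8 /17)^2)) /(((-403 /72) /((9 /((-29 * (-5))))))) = -57679776 /84317906725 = -0.00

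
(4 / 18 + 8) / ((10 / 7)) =259 / 45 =5.76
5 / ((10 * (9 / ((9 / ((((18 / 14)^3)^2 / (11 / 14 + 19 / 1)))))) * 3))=4655539 / 6377292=0.73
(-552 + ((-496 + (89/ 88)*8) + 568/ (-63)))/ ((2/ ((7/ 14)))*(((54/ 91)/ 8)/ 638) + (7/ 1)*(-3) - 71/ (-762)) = 34803484495/ 693676068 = 50.17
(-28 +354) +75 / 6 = 677 / 2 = 338.50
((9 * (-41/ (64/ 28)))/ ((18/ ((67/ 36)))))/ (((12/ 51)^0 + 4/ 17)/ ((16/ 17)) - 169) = 19229/ 193176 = 0.10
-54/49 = -1.10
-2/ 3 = -0.67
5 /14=0.36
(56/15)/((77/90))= 48/11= 4.36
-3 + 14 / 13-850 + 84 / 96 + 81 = -80085 / 104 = -770.05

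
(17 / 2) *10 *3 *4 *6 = 6120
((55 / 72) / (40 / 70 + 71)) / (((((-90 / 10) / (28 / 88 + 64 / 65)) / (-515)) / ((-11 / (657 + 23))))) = -182413 / 14172288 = -0.01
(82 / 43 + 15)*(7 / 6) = 5089 / 258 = 19.72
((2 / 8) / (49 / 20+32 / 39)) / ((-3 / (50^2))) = -162500 / 2551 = -63.70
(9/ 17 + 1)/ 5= 26/ 85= 0.31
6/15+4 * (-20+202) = 3642/5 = 728.40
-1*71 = -71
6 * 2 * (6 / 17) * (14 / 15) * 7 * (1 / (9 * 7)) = 112 / 255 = 0.44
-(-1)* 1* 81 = 81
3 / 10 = 0.30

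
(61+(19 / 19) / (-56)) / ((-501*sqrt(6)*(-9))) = 3415*sqrt(6) / 1515024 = 0.01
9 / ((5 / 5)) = 9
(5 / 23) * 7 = 35 / 23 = 1.52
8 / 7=1.14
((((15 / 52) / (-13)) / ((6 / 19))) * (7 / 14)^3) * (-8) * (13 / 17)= 95 / 1768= 0.05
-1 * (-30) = 30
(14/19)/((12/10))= 35/57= 0.61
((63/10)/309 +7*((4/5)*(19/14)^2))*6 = 223539/3605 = 62.01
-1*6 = -6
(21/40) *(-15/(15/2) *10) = -21/2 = -10.50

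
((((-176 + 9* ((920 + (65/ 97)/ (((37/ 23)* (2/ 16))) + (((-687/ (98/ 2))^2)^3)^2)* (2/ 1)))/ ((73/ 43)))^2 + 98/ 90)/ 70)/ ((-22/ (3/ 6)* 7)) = -17355743111919046580488320.00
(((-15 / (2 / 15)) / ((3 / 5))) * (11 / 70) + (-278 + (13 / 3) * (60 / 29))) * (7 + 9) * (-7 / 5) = 969524 / 145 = 6686.37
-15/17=-0.88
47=47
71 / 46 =1.54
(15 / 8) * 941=1764.38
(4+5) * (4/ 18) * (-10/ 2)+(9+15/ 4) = 11/ 4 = 2.75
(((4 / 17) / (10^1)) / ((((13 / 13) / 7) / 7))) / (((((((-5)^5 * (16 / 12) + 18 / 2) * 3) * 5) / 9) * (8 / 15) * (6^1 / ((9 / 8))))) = -3969 / 67853120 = -0.00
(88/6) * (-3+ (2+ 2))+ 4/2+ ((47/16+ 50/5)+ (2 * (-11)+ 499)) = 506.60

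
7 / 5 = 1.40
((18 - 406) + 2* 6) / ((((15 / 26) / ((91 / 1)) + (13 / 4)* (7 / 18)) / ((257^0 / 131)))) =-32026176 / 14173283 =-2.26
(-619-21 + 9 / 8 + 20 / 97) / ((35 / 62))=-1131.36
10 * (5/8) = 25/4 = 6.25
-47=-47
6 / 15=2 / 5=0.40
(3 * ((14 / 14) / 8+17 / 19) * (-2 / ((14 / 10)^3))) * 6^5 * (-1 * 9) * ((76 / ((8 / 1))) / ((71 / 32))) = 16271280000 / 24353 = 668142.73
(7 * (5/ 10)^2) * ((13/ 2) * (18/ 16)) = 819/ 64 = 12.80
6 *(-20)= -120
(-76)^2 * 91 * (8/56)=75088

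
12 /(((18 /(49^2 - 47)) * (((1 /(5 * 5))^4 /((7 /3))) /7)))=90114062500 /9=10012673611.11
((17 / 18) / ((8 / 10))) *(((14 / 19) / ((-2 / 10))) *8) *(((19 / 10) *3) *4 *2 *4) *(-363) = 2303840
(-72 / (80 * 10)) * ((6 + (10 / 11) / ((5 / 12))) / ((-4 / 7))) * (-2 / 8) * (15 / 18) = -189 / 704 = -0.27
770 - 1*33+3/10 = 737.30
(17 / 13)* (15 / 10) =51 / 26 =1.96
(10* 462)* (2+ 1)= 13860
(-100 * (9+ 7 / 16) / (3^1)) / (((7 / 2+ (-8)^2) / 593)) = -2763.67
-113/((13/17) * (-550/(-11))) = -1921/650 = -2.96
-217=-217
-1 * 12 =-12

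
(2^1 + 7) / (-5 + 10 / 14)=-21 / 10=-2.10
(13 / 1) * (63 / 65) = 63 / 5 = 12.60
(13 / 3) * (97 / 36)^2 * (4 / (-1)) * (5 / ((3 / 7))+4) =-5748899 / 2916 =-1971.50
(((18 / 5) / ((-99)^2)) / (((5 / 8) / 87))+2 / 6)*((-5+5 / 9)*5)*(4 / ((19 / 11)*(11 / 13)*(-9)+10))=483808 / 44649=10.84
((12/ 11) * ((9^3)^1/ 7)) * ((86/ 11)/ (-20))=-188082/ 4235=-44.41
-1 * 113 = -113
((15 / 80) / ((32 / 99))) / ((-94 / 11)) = -3267 / 48128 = -0.07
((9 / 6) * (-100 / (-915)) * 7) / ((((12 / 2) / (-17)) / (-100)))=59500 / 183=325.14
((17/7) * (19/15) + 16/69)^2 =7091569/648025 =10.94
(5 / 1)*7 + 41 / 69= 2456 / 69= 35.59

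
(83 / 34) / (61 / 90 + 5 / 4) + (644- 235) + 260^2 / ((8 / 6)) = 301499461 / 5899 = 51110.27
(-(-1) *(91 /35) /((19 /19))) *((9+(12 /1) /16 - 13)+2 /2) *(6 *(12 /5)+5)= -113.49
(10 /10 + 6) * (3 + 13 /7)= 34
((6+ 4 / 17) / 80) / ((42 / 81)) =1431 / 9520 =0.15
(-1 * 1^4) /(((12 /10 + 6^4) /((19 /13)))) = -95 /84318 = -0.00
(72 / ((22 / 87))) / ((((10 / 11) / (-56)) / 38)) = -3332448 / 5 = -666489.60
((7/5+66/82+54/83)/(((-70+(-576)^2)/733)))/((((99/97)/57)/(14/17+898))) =5899495695056/18625126047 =316.75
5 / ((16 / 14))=35 / 8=4.38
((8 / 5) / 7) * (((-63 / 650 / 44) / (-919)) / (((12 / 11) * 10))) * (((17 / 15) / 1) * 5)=17 / 59735000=0.00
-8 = -8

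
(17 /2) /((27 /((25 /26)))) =425 /1404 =0.30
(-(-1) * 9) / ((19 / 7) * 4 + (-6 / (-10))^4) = 39375 / 48067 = 0.82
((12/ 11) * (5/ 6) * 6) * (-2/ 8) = -15/ 11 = -1.36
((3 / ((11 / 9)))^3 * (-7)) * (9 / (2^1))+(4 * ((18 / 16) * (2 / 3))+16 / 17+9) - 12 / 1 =-21037901 / 45254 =-464.88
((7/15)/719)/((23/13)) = 91/248055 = 0.00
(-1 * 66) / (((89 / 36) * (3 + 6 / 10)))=-660 / 89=-7.42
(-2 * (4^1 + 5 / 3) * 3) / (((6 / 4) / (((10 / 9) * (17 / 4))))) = -2890 / 27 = -107.04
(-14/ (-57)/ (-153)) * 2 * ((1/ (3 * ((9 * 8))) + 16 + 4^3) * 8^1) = -483868/ 235467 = -2.05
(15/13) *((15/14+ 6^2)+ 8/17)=134025/3094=43.32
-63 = -63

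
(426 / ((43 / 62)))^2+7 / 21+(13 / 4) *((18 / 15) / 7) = 146495032003 / 388290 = 377282.53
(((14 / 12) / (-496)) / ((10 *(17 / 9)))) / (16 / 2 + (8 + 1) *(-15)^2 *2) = -21 / 684341120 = -0.00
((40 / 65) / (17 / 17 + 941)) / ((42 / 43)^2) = 1849 / 2700243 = 0.00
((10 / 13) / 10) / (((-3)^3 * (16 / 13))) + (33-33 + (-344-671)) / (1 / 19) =-8331121 / 432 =-19285.00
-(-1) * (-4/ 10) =-2/ 5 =-0.40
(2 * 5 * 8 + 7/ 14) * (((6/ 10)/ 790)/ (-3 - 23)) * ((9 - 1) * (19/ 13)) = -9177/ 333775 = -0.03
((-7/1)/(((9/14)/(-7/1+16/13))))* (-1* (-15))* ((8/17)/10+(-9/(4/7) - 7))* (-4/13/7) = 940.36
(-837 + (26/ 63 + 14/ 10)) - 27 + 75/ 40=-2167987/ 2520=-860.31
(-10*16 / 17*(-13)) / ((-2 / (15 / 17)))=-15600 / 289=-53.98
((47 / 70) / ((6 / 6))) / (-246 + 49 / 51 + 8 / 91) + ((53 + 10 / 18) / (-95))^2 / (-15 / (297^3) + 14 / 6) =27900961651299831 / 209056322277464150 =0.13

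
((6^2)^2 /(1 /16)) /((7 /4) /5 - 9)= -414720 /173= -2397.23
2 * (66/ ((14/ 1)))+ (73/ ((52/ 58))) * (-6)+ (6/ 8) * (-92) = -49878/ 91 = -548.11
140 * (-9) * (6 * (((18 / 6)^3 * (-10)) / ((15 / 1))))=136080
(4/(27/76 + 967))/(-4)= -76/73519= -0.00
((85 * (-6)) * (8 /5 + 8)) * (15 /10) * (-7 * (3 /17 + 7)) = 368928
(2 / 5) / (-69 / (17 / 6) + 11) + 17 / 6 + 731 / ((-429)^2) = 1172834947 / 417773070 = 2.81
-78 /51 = -26 /17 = -1.53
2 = 2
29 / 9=3.22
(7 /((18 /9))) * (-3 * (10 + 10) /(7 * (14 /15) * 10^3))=-9 /280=-0.03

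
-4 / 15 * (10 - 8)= -8 / 15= -0.53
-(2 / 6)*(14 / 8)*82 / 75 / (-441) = 41 / 28350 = 0.00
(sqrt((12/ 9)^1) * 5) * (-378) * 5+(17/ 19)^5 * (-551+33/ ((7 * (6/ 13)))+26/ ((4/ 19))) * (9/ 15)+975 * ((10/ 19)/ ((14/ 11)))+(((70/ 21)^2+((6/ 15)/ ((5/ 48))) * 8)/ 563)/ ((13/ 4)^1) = 570090513592318/ 2195618885775 -6300 * sqrt(3) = -10652.27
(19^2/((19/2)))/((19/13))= 26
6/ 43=0.14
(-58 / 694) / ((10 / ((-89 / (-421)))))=-2581 / 1460870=-0.00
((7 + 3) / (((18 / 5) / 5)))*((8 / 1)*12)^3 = 12288000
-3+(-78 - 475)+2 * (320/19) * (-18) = -22084/19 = -1162.32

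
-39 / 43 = -0.91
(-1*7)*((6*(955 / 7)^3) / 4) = -26662771.68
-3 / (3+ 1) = -3 / 4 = -0.75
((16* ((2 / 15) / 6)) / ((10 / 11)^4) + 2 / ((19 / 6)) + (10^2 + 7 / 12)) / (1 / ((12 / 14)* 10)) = 872.02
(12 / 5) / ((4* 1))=3 / 5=0.60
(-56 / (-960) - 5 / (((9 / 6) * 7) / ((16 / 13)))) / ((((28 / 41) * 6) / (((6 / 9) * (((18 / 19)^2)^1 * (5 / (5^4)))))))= -708849 / 1149785000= -0.00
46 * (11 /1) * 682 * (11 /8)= 474501.50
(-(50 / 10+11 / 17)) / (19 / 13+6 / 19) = -23712 / 7463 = -3.18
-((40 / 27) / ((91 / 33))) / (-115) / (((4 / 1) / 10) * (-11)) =-20 / 18837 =-0.00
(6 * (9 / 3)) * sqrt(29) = 18 * sqrt(29) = 96.93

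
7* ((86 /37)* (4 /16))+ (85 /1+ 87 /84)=93347 /1036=90.10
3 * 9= 27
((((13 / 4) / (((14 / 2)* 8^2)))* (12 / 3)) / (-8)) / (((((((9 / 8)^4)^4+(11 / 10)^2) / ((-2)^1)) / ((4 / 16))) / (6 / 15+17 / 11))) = 1911775842795520 / 4222689453043089413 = 0.00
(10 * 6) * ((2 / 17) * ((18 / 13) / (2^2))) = 540 / 221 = 2.44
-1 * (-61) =61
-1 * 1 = -1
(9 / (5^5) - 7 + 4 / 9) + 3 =-99919 / 28125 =-3.55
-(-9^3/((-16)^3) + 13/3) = -4.51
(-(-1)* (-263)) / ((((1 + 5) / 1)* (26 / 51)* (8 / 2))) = -4471 / 208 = -21.50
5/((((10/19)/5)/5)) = 475/2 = 237.50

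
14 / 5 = 2.80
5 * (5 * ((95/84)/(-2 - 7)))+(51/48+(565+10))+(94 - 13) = 1977457/3024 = 653.92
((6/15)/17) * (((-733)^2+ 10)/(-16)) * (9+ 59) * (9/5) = -96713.82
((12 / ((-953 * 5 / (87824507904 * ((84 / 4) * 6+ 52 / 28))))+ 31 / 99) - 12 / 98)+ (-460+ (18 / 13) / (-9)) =-1699521237830272249 / 60099039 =-28278675767.68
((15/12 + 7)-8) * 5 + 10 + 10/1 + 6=109/4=27.25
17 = 17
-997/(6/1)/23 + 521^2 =37457861/138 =271433.78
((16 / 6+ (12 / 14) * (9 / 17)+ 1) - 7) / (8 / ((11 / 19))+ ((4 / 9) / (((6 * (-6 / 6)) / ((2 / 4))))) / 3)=-305316 / 1463819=-0.21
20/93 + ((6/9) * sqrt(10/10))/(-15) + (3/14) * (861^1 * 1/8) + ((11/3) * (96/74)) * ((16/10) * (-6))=-18525041/825840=-22.43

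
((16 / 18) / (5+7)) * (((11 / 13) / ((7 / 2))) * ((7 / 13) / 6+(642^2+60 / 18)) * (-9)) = -235759766 / 3549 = -66429.91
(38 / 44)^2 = 361 / 484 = 0.75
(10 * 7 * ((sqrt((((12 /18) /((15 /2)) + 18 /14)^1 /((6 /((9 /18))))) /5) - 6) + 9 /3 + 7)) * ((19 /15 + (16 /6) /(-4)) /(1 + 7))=sqrt(9093) /120 + 21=21.79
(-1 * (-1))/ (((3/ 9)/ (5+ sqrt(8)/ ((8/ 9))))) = 27 * sqrt(2)/ 4+ 15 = 24.55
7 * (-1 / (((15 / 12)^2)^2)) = -1792 / 625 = -2.87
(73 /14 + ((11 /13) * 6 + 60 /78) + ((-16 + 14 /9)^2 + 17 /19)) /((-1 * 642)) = -61788821 /179822916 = -0.34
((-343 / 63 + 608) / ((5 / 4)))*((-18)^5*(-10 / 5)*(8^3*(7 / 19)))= 32645070323712 / 95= 343632319196.97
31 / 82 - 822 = -67373 / 82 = -821.62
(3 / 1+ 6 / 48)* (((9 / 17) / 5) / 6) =15 / 272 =0.06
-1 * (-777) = 777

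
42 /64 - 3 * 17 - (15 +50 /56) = -14837 /224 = -66.24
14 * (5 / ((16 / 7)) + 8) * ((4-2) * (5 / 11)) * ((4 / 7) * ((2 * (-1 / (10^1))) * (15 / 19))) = -2445 / 209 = -11.70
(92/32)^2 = 529/64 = 8.27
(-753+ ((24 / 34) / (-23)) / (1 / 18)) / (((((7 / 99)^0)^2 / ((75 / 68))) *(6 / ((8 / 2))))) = -7365975 / 13294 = -554.08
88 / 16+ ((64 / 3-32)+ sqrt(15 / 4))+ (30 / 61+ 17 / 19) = -26287 / 6954+ sqrt(15) / 2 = -1.84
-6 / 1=-6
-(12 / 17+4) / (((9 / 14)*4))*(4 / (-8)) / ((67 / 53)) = 7420 / 10251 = 0.72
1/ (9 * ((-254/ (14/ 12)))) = -7/ 13716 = -0.00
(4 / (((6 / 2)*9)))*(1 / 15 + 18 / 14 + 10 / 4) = 1618 / 2835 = 0.57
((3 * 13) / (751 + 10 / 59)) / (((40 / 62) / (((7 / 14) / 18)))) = 23777 / 10636560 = 0.00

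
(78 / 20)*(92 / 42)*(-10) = -598 / 7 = -85.43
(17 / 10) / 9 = 0.19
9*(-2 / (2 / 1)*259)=-2331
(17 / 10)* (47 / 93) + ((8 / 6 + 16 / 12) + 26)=9153 / 310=29.53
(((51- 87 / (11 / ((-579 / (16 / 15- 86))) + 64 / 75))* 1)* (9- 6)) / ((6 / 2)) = 58119 / 3694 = 15.73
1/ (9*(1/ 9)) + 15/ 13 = 2.15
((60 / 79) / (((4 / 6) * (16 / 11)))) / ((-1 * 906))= -165 / 190864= -0.00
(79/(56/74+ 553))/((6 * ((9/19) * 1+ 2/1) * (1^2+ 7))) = 55537/46223184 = 0.00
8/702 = 4/351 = 0.01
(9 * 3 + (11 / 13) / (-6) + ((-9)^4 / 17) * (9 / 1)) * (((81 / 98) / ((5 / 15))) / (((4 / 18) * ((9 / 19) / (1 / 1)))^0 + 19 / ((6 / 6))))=375956397 / 866320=433.97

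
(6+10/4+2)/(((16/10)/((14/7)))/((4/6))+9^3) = 35/2434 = 0.01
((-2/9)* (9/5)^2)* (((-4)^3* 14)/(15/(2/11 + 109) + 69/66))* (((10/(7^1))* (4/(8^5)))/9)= 13211/1250120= 0.01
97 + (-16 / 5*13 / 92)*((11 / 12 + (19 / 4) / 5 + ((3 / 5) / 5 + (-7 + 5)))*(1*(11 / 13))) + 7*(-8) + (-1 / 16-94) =-7321921 / 138000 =-53.06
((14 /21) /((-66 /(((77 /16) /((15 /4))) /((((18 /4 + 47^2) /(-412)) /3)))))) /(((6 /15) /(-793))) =-571753 /39843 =-14.35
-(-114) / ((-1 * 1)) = -114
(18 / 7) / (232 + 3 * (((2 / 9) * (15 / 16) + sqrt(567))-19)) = 202320 / 11532031-31104 * sqrt(7) / 11532031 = 0.01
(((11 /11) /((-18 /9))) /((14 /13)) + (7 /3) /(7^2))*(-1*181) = 905 /12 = 75.42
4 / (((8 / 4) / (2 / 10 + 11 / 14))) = 69 / 35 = 1.97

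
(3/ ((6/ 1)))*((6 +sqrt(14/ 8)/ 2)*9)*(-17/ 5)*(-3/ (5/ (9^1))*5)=4131*sqrt(7)/ 40 +12393/ 5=2751.84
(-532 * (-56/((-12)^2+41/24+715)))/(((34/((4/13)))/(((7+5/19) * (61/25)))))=5.55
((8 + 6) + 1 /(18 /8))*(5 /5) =130 /9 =14.44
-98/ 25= -3.92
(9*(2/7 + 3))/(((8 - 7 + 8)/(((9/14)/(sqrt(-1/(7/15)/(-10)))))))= 69*sqrt(42)/98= 4.56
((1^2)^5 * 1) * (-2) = -2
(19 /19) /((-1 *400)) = -1 /400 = -0.00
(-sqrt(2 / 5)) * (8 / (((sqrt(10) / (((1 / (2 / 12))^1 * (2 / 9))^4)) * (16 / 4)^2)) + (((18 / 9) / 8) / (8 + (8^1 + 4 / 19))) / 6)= -128 / 405 - 19 * sqrt(10) / 36960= -0.32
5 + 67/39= 262/39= 6.72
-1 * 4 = -4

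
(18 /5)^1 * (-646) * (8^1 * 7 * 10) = -1302336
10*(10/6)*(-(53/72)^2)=-70225/7776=-9.03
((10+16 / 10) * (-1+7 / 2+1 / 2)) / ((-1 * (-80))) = 87 / 200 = 0.44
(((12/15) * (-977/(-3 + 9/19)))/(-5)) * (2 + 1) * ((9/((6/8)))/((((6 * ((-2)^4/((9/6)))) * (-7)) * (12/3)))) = 55689/44800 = 1.24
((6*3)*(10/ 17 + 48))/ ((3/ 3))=874.59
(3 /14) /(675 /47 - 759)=-47 /163324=-0.00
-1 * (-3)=3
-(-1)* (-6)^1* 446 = -2676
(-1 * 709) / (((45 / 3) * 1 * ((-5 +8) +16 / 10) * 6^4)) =-709 / 89424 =-0.01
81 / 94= 0.86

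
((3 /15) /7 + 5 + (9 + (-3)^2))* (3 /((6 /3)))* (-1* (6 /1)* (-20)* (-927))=-26897832 /7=-3842547.43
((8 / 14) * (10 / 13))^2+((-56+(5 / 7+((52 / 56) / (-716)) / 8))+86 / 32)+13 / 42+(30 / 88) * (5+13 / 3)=-48.91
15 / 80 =3 / 16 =0.19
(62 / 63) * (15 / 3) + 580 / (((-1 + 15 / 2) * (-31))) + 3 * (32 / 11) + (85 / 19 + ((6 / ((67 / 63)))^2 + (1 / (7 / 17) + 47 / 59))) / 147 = 760143591077809 / 68863577181399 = 11.04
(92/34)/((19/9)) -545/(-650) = 2.12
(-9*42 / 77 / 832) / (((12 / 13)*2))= -9 / 2816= -0.00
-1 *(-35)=35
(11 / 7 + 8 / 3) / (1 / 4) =356 / 21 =16.95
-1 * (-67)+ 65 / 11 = 802 / 11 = 72.91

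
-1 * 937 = -937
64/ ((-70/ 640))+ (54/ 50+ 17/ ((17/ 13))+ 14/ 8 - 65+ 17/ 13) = -5760347/ 9100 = -633.01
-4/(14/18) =-36/7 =-5.14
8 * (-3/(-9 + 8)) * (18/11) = 432/11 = 39.27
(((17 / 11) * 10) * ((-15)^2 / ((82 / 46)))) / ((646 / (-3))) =-77625 / 8569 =-9.06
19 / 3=6.33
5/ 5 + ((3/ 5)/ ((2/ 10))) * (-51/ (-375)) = 176/ 125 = 1.41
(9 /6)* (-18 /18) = -1.50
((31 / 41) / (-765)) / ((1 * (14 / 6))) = -31 / 73185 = -0.00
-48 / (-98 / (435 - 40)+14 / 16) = -151680 / 1981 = -76.57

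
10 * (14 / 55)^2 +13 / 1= 8257 / 605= 13.65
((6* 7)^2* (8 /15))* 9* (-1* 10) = -84672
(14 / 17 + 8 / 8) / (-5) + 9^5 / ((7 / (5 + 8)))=65248928 / 595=109662.06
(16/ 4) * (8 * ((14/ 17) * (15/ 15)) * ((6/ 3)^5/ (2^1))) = 421.65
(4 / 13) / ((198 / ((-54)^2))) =648 / 143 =4.53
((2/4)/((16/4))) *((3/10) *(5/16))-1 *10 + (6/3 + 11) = 771/256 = 3.01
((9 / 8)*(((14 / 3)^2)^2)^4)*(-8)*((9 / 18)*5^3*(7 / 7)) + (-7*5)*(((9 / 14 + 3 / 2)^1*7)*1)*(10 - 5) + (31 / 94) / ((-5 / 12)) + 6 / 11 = -351875586172285000148909 / 12363974865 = -28459746158848.65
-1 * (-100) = 100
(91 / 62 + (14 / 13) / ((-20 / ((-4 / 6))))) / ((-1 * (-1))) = 18179 / 12090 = 1.50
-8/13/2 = -4/13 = -0.31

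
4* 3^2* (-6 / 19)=-11.37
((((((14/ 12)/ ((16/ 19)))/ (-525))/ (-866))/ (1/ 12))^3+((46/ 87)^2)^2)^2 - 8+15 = 620752079561678167040429861668943992004152572769/ 88601555613154242832291921938223104000000000000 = 7.01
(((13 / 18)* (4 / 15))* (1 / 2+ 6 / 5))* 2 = 442 / 675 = 0.65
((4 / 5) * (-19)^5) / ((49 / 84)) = -118852752 / 35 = -3395792.91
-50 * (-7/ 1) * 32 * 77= 862400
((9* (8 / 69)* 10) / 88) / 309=10 / 26059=0.00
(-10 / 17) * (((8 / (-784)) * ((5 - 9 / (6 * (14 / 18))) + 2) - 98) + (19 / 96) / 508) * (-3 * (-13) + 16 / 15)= 985728146867 / 426549312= 2310.94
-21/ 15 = -1.40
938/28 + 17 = 50.50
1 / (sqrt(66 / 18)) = sqrt(33) / 11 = 0.52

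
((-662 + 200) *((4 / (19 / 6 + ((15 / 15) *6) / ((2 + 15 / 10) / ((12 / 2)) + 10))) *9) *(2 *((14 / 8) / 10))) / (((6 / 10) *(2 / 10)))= -7392924 / 569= -12992.84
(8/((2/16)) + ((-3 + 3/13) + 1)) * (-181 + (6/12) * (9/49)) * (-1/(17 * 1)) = 14342761/21658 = 662.24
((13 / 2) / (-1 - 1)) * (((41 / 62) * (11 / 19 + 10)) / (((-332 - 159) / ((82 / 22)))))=4392453 / 25449512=0.17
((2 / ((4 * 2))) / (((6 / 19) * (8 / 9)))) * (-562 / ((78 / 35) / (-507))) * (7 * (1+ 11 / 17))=357099015 / 272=1312864.03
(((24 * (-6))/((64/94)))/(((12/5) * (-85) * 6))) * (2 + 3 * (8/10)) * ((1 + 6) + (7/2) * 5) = 25333/1360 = 18.63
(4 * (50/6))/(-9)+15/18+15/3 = 115/54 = 2.13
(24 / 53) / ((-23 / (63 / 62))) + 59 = 2228795 / 37789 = 58.98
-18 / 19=-0.95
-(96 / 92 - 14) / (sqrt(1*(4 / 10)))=149*sqrt(10) / 23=20.49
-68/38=-34/19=-1.79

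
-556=-556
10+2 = 12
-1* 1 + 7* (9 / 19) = 44 / 19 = 2.32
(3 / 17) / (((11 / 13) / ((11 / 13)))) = 3 / 17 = 0.18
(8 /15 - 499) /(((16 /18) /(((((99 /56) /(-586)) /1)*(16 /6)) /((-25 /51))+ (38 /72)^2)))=-146555622743 /886032000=-165.41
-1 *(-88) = 88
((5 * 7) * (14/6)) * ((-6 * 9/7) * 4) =-2520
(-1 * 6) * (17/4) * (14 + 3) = -867/2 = -433.50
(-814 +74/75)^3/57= -226713193394176/24046875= -9427969.06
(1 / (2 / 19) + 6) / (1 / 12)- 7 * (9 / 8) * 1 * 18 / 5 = 3153 / 20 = 157.65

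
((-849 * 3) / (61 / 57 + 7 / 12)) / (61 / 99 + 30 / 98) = -1408526658 / 843349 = -1670.16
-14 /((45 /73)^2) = -74606 /2025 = -36.84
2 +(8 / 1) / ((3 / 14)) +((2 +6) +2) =148 / 3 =49.33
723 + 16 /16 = 724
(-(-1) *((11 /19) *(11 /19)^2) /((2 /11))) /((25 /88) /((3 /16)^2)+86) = 1449459 /127769452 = 0.01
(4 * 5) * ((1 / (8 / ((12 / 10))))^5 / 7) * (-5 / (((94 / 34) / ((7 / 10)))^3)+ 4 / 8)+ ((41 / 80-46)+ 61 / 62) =-32084688408036847 / 720946912000000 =-44.50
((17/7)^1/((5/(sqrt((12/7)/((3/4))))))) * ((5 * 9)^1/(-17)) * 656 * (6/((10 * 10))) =-35424 * sqrt(7)/1225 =-76.51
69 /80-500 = -39931 /80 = -499.14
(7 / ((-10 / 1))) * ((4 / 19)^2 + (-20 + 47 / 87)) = 4268467 / 314070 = 13.59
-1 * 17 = -17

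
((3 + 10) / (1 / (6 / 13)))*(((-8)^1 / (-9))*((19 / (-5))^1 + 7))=256 / 15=17.07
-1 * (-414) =414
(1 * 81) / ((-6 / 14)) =-189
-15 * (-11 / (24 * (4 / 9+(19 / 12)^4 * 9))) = 0.12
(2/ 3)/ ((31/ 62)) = 4/ 3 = 1.33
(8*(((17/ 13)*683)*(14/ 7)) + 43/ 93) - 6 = 17270473/ 1209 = 14284.92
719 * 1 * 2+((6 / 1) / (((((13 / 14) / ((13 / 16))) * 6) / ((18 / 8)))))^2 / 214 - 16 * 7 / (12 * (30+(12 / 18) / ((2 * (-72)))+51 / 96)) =8309563425671 / 5779712000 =1437.71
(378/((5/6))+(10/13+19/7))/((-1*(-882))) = 207973/401310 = 0.52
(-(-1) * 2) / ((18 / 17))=17 / 9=1.89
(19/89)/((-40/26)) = -0.14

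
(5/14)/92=5/1288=0.00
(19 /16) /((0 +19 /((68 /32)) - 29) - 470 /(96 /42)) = -323 /61386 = -0.01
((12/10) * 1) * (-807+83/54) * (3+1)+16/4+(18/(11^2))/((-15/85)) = -4206878/1089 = -3863.07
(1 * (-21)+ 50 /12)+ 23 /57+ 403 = 386.57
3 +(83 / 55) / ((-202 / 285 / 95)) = -442779 / 2222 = -199.27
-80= -80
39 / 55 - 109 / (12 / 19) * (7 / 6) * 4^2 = -1594319 / 495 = -3220.85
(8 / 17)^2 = 64 / 289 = 0.22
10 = 10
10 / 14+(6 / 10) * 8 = 193 / 35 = 5.51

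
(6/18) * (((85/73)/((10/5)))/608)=0.00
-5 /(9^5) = -5 /59049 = -0.00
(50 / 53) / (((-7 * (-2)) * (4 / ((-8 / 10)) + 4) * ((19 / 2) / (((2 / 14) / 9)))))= -50 / 444087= -0.00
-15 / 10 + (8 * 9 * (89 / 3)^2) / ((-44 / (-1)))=1438.68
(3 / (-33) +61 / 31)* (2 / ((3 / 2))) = 2560 / 1023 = 2.50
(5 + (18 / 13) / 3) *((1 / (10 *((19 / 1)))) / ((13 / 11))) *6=2343 / 16055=0.15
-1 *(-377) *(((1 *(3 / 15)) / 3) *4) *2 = 3016 / 15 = 201.07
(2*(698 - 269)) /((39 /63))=1386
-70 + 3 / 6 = -139 / 2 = -69.50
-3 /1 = -3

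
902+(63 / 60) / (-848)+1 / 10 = 3059919 / 3392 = 902.10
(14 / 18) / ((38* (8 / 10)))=35 / 1368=0.03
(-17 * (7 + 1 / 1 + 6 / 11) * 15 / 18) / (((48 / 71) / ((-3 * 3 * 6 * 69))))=58714515 / 88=667210.40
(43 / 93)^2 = 1849 / 8649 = 0.21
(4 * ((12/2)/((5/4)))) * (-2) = -192/5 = -38.40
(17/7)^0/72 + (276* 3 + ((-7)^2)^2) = 232489/72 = 3229.01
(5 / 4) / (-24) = -5 / 96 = -0.05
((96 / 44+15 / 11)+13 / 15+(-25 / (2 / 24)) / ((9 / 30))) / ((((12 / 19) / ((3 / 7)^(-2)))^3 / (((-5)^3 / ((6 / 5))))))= 66433348.62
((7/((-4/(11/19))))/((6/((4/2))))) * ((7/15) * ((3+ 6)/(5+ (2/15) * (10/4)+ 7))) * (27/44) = -3969/56240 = -0.07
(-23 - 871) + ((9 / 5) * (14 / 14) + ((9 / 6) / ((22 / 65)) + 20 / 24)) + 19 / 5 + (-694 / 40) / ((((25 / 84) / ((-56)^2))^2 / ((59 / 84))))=-558119380970501 / 412500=-1353016681.14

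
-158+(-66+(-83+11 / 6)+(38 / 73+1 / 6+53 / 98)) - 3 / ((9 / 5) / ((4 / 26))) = -84872243 / 279006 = -304.20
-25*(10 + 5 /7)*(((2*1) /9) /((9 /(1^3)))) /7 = -1250 /1323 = -0.94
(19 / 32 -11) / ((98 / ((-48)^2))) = -11988 / 49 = -244.65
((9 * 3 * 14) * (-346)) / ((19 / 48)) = -6277824 / 19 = -330411.79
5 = 5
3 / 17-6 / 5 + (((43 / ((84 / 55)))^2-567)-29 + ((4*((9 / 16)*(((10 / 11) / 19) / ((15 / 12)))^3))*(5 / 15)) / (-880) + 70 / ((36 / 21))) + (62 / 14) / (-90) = 1582370153328599 / 6692163330160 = 236.45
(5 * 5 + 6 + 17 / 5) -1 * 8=132 / 5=26.40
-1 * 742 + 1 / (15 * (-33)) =-742.00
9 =9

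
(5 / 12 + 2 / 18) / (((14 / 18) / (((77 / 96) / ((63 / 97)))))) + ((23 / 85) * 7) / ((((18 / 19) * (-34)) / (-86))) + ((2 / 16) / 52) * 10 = 2689966969 / 454446720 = 5.92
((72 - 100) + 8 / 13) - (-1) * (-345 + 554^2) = 3985067 / 13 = 306543.62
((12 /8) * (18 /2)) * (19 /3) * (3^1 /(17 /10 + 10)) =285 /13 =21.92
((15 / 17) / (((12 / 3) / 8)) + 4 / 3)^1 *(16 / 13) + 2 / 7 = 19022 / 4641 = 4.10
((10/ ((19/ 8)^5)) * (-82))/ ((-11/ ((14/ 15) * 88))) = 601882624/ 7428297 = 81.03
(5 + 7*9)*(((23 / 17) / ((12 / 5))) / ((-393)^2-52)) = 115 / 463191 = 0.00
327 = 327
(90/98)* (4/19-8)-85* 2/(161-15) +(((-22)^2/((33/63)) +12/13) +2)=811605055/883519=918.61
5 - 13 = -8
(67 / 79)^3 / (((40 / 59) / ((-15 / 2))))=-53235051 / 7888624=-6.75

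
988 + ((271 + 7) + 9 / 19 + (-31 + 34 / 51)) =70460 / 57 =1236.14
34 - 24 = 10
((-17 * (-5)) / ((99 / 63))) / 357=0.15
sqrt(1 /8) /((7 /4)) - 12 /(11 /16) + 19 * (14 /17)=-338 /187 + sqrt(2) /7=-1.61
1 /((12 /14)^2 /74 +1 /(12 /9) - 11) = -0.10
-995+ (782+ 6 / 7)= -1485 / 7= -212.14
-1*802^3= -515849608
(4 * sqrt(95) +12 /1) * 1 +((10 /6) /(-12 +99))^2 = 817477 /68121 +4 * sqrt(95) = 50.99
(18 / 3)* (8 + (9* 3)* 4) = 696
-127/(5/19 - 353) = 2413/6702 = 0.36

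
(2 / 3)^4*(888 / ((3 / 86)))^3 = 263931040301056 / 81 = 3258407904951.31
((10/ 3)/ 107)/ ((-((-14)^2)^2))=-5/ 6165768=-0.00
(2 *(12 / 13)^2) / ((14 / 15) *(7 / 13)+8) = 2160 / 10777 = 0.20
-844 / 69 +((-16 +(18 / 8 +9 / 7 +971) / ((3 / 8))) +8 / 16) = 2571.03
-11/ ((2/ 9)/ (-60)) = 2970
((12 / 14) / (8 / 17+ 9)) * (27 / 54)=51 / 1127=0.05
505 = 505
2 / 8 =1 / 4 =0.25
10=10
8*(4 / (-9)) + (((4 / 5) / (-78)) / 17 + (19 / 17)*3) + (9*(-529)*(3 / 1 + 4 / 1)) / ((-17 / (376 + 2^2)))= 7408590079 / 9945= 744956.27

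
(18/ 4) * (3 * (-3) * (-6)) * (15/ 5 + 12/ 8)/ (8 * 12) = 729/ 64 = 11.39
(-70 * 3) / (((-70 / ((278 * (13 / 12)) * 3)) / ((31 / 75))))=56017 / 50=1120.34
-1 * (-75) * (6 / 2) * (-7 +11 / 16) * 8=-22725 / 2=-11362.50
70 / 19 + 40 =830 / 19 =43.68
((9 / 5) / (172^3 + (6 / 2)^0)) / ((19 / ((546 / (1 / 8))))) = 39312 / 483402655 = 0.00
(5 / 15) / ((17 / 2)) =2 / 51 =0.04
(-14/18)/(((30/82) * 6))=-287/810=-0.35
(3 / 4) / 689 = 3 / 2756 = 0.00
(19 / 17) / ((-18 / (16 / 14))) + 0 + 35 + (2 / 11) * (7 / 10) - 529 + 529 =2064992 / 58905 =35.06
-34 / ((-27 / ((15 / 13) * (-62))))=-10540 / 117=-90.09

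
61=61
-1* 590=-590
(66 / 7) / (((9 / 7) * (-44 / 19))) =-19 / 6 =-3.17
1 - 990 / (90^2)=79 / 90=0.88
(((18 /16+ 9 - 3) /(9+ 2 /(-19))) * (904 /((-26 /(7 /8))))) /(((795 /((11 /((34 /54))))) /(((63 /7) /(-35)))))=109039689 /791798800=0.14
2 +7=9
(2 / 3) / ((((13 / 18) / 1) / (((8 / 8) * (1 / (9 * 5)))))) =4 / 195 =0.02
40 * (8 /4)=80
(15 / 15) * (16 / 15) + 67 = 1021 / 15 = 68.07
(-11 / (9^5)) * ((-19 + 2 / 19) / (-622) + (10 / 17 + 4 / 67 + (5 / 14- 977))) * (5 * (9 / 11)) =229900437820 / 309104830377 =0.74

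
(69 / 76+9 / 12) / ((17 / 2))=63 / 323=0.20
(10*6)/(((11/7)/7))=267.27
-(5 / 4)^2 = -25 / 16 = -1.56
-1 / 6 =-0.17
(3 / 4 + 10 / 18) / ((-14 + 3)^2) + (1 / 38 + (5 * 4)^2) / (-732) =-5409017 / 10097208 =-0.54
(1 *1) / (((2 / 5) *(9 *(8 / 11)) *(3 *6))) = 55 / 2592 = 0.02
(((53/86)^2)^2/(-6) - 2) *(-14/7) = 664300273/164102448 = 4.05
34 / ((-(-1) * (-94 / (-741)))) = 12597 / 47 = 268.02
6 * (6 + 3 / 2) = 45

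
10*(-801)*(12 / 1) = -96120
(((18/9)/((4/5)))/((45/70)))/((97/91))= 3185/873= 3.65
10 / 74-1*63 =-2326 / 37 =-62.86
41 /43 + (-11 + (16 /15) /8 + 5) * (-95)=72019 /129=558.29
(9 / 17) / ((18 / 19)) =19 / 34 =0.56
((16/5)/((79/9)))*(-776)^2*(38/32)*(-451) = -46440415296/395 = -117570671.64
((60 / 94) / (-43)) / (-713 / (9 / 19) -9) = 135 / 13771094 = 0.00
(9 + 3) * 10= 120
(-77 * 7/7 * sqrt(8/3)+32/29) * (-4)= -128/29+616 * sqrt(6)/3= 498.55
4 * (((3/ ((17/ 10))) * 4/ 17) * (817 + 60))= 420960/ 289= 1456.61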